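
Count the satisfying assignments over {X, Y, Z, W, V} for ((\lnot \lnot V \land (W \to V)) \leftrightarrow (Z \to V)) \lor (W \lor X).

30

Initial set: {(((\lnot \lnot V \land (W \to V)) \leftrightarrow (Z \to V)) \lor (W \lor X))}.
(((\lnot \lnot V \land (W \to V)) \leftrightarrow (Z \to V)) \lor (W \lor X)): β-rule — branch into ((\lnot \lnot V \land (W \to V)) \leftrightarrow (Z \to V))  //  (W \lor X).
  branch 1 (add ((\lnot \lnot V \land (W \to V)) \leftrightarrow (Z \to V))):
    ((\lnot \lnot V \land (W \to V)) \leftrightarrow (Z \to V)): β-rule — branch into (\lnot \lnot V \land (W \to V)), (Z \to V)  //  \lnot (\lnot \lnot V \land (W \to V)), \lnot (Z \to V).
      branch 1.1 (add (\lnot \lnot V \land (W \to V)), (Z \to V)):
        (\lnot \lnot V \land (W \to V)): α-rule — add \lnot \lnot V, (W \to V).
        \lnot \lnot V: drop double negation, giving V.
        (Z \to V): β-rule — branch into \lnot Z  //  V.
          branch 1.1.1 (add \lnot Z):
            (W \to V): β-rule — branch into \lnot W  //  V.
              branch 1.1.1.1 (add \lnot W):
                ○ open, literals {V=true, W=false, Z=false}.
              branch 1.1.1.2 (add V):
                ○ open, literals {V=true, Z=false}.
          branch 1.1.2 (add V):
            (W \to V): β-rule — branch into \lnot W  //  V.
              branch 1.1.2.1 (add \lnot W):
                ○ open, literals {V=true, W=false}.
              branch 1.1.2.2 (add V):
                ○ open, literals {V=true}.
      branch 1.2 (add \lnot (\lnot \lnot V \land (W \to V)), \lnot (Z \to V)):
        \lnot (Z \to V): α-rule — add Z, \lnot V.
        \lnot (\lnot \lnot V \land (W \to V)): β-rule — branch into \lnot \lnot \lnot V  //  \lnot (W \to V).
          branch 1.2.1 (add \lnot \lnot \lnot V):
            \lnot \lnot \lnot V: drop double negation, giving \lnot V.
            ○ open, literals {V=false, Z=true}.
          branch 1.2.2 (add \lnot (W \to V)):
            \lnot (W \to V): α-rule — add W, \lnot V.
            ○ open, literals {V=false, W=true, Z=true}.
  branch 2 (add (W \lor X)):
    (W \lor X): β-rule — branch into W  //  X.
      branch 2.1 (add W):
        ○ open, literals {W=true}.
      branch 2.2 (add X):
        ○ open, literals {X=true}.
0 branches closed, 8 open.
Each open branch fixes some atoms; the unmentioned ones are free. Counting distinct full assignments: branch {V=true, W=false, Z=false} (X, Y) contributes 4 new; branch {V=true, Z=false} (X, Y, W) contributes 4 new; branch {V=true, W=false} (X, Y, Z) contributes 4 new; branch {V=true} (X, Y, Z, W) contributes 4 new; branch {V=false, Z=true} (X, Y, W) contributes 8 new; branch {V=false, W=true, Z=true} (X, Y) contributes 0 new; branch {W=true} (X, Y, Z, V) contributes 4 new; branch {X=true} (Y, Z, W, V) contributes 2 new. Total: 30.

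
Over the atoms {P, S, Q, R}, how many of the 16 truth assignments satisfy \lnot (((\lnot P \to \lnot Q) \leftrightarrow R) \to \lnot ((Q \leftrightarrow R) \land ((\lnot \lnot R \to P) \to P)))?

Initial set: {\lnot (((\lnot P \to \lnot Q) \leftrightarrow R) \to \lnot ((Q \leftrightarrow R) \land ((\lnot \lnot R \to P) \to P)))}.
\lnot (((\lnot P \to \lnot Q) \leftrightarrow R) \to \lnot ((Q \leftrightarrow R) \land ((\lnot \lnot R \to P) \to P))): α-rule — add ((\lnot P \to \lnot Q) \leftrightarrow R), \lnot \lnot ((Q \leftrightarrow R) \land ((\lnot \lnot R \to P) \to P)).
\lnot \lnot ((Q \leftrightarrow R) \land ((\lnot \lnot R \to P) \to P)): α-rule — add (Q \leftrightarrow R), ((\lnot \lnot R \to P) \to P).
((\lnot P \to \lnot Q) \leftrightarrow R): β-rule — branch into (\lnot P \to \lnot Q), R  //  \lnot (\lnot P \to \lnot Q), \lnot R.
  branch 1 (add (\lnot P \to \lnot Q), R):
    (Q \leftrightarrow R): β-rule — branch into Q, R  //  \lnot Q, \lnot R.
      branch 1.1 (add Q, R):
        ((\lnot \lnot R \to P) \to P): β-rule — branch into \lnot (\lnot \lnot R \to P)  //  P.
          branch 1.1.1 (add \lnot (\lnot \lnot R \to P)):
            \lnot (\lnot \lnot R \to P): α-rule — add \lnot \lnot R, \lnot P.
            \lnot \lnot R: drop double negation, giving R.
            (\lnot P \to \lnot Q): β-rule — branch into \lnot \lnot P  //  \lnot Q.
              branch 1.1.1.1 (add \lnot \lnot P):
                × closes — contains both P and \lnot P.
              branch 1.1.1.2 (add \lnot Q):
                × closes — contains both Q and \lnot Q.
          branch 1.1.2 (add P):
            (\lnot P \to \lnot Q): β-rule — branch into \lnot \lnot P  //  \lnot Q.
              branch 1.1.2.1 (add \lnot \lnot P):
                ○ open, literals {P=true, Q=true, R=true}.
              branch 1.1.2.2 (add \lnot Q):
                × closes — contains both Q and \lnot Q.
      branch 1.2 (add \lnot Q, \lnot R):
        × closes — contains both R and \lnot R.
  branch 2 (add \lnot (\lnot P \to \lnot Q), \lnot R):
    \lnot (\lnot P \to \lnot Q): α-rule — add \lnot P, \lnot \lnot Q.
    (Q \leftrightarrow R): β-rule — branch into Q, R  //  \lnot Q, \lnot R.
      branch 2.1 (add Q, R):
        × closes — contains both R and \lnot R.
      branch 2.2 (add \lnot Q, \lnot R):
        × closes — contains both Q and \lnot Q.
6 branches closed, 1 open.
Each open branch fixes some atoms; the unmentioned ones are free. Counting distinct full assignments: branch {P=true, Q=true, R=true} (S) contributes 2 new. Total: 2.

2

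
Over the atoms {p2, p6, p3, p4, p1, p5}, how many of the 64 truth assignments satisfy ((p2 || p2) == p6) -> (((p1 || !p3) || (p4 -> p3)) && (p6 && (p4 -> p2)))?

48

Initial set: {(((p2 || p2) == p6) -> (((p1 || !p3) || (p4 -> p3)) && (p6 && (p4 -> p2))))}.
(((p2 || p2) == p6) -> (((p1 || !p3) || (p4 -> p3)) && (p6 && (p4 -> p2)))): β-rule — branch into !((p2 || p2) == p6)  //  (((p1 || !p3) || (p4 -> p3)) && (p6 && (p4 -> p2))).
  branch 1 (add !((p2 || p2) == p6)):
    !((p2 || p2) == p6): β-rule — branch into (p2 || p2), !p6  //  !(p2 || p2), p6.
      branch 1.1 (add (p2 || p2), !p6):
        (p2 || p2): β-rule — branch into p2  //  p2.
          branch 1.1.1 (add p2):
            ○ open, literals {p2=T, p6=F}.
          branch 1.1.2 (add p2):
            ○ open, literals {p2=T, p6=F}.
      branch 1.2 (add !(p2 || p2), p6):
        !(p2 || p2): α-rule — add !p2, !p2.
        ○ open, literals {p2=F, p6=T}.
  branch 2 (add (((p1 || !p3) || (p4 -> p3)) && (p6 && (p4 -> p2)))):
    (((p1 || !p3) || (p4 -> p3)) && (p6 && (p4 -> p2))): α-rule — add ((p1 || !p3) || (p4 -> p3)), (p6 && (p4 -> p2)).
    (p6 && (p4 -> p2)): α-rule — add p6, (p4 -> p2).
    ((p1 || !p3) || (p4 -> p3)): β-rule — branch into (p1 || !p3)  //  (p4 -> p3).
      branch 2.1 (add (p1 || !p3)):
        (p4 -> p2): β-rule — branch into !p4  //  p2.
          branch 2.1.1 (add !p4):
            (p1 || !p3): β-rule — branch into p1  //  !p3.
              branch 2.1.1.1 (add p1):
                ○ open, literals {p1=T, p4=F, p6=T}.
              branch 2.1.1.2 (add !p3):
                ○ open, literals {p3=F, p4=F, p6=T}.
          branch 2.1.2 (add p2):
            (p1 || !p3): β-rule — branch into p1  //  !p3.
              branch 2.1.2.1 (add p1):
                ○ open, literals {p1=T, p2=T, p6=T}.
              branch 2.1.2.2 (add !p3):
                ○ open, literals {p2=T, p3=F, p6=T}.
      branch 2.2 (add (p4 -> p3)):
        (p4 -> p2): β-rule — branch into !p4  //  p2.
          branch 2.2.1 (add !p4):
            (p4 -> p3): β-rule — branch into !p4  //  p3.
              branch 2.2.1.1 (add !p4):
                ○ open, literals {p4=F, p6=T}.
              branch 2.2.1.2 (add p3):
                ○ open, literals {p3=T, p4=F, p6=T}.
          branch 2.2.2 (add p2):
            (p4 -> p3): β-rule — branch into !p4  //  p3.
              branch 2.2.2.1 (add !p4):
                ○ open, literals {p2=T, p4=F, p6=T}.
              branch 2.2.2.2 (add p3):
                ○ open, literals {p2=T, p3=T, p6=T}.
0 branches closed, 11 open.
Each open branch fixes some atoms; the unmentioned ones are free. Counting distinct full assignments: branch {p2=T, p6=F} (p3, p4, p1, p5) contributes 16 new; branch {p2=T, p6=F} (p3, p4, p1, p5) contributes 0 new; branch {p2=F, p6=T} (p3, p4, p1, p5) contributes 16 new; branch {p1=T, p4=F, p6=T} (p2, p3, p5) contributes 4 new; branch {p3=F, p4=F, p6=T} (p2, p1, p5) contributes 2 new; branch {p1=T, p2=T, p6=T} (p3, p4, p5) contributes 4 new; branch {p2=T, p3=F, p6=T} (p4, p1, p5) contributes 2 new; branch {p4=F, p6=T} (p2, p3, p1, p5) contributes 2 new; branch {p3=T, p4=F, p6=T} (p2, p1, p5) contributes 0 new; branch {p2=T, p4=F, p6=T} (p3, p1, p5) contributes 0 new; branch {p2=T, p3=T, p6=T} (p4, p1, p5) contributes 2 new. Total: 48.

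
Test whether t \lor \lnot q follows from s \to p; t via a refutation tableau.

Initial set: {T (s \to p); T t; F (t \lor \lnot q)}.
F (t \lor \lnot q): α-rule — add F t, F \lnot q.
× closes — contains both t and \lnot t.
All 1 branch closes.
Every branch closed, so the premises entail the conclusion.

Yes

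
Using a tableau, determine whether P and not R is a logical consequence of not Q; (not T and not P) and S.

Initial set: {not Q; ((not T and not P) and S); not (P and not R)}.
((not T and not P) and S): α-rule — add (not T and not P), S.
(not T and not P): α-rule — add not T, not P.
not (P and not R): β-rule — branch into not P  //  not not R.
  branch 1 (add not P):
    ○ open, literals {P=0, Q=0, S=1, T=0}.
  branch 2 (add not not R):
    ○ open, literals {P=0, Q=0, R=1, S=1, T=0}.
0 branches closed, 2 open.
An open branch gives a countermodel: P=0, Q=0, S=1, T=0 (unmentioned atoms arbitrary); the premises hold there but the conclusion fails.

No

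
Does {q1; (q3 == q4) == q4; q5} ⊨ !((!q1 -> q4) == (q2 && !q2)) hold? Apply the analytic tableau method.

Initial set: {q1; ((q3 == q4) == q4); q5; !!((!q1 -> q4) == (q2 && !q2))}.
((q3 == q4) == q4): β-rule — branch into (q3 == q4), q4  //  !(q3 == q4), !q4.
  branch 1 (add (q3 == q4), q4):
    !!((!q1 -> q4) == (q2 && !q2)): β-rule — branch into (!q1 -> q4), (q2 && !q2)  //  !(!q1 -> q4), !(q2 && !q2).
      branch 1.1 (add (!q1 -> q4), (q2 && !q2)):
        (q2 && !q2): α-rule — add q2, !q2.
        × closes — contains both q2 and !q2.
      branch 1.2 (add !(!q1 -> q4), !(q2 && !q2)):
        !(!q1 -> q4): α-rule — add !q1, !q4.
        × closes — contains both q1 and !q1.
  branch 2 (add !(q3 == q4), !q4):
    !!((!q1 -> q4) == (q2 && !q2)): β-rule — branch into (!q1 -> q4), (q2 && !q2)  //  !(!q1 -> q4), !(q2 && !q2).
      branch 2.1 (add (!q1 -> q4), (q2 && !q2)):
        (q2 && !q2): α-rule — add q2, !q2.
        × closes — contains both q2 and !q2.
      branch 2.2 (add !(!q1 -> q4), !(q2 && !q2)):
        !(!q1 -> q4): α-rule — add !q1, !q4.
        × closes — contains both q1 and !q1.
All 4 branches close.
Every branch closed, so the premises entail the conclusion.

Yes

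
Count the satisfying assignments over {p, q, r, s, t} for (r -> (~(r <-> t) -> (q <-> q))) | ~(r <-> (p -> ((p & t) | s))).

Initial set: {((r -> (~(r <-> t) -> (q <-> q))) | ~(r <-> (p -> ((p & t) | s))))}.
((r -> (~(r <-> t) -> (q <-> q))) | ~(r <-> (p -> ((p & t) | s)))): β-rule — branch into (r -> (~(r <-> t) -> (q <-> q)))  //  ~(r <-> (p -> ((p & t) | s))).
  branch 1 (add (r -> (~(r <-> t) -> (q <-> q)))):
    (r -> (~(r <-> t) -> (q <-> q))): β-rule — branch into ~r  //  (~(r <-> t) -> (q <-> q)).
      branch 1.1 (add ~r):
        ○ open, literals {r=0}.
      branch 1.2 (add (~(r <-> t) -> (q <-> q))):
        (~(r <-> t) -> (q <-> q)): β-rule — branch into ~~(r <-> t)  //  (q <-> q).
          branch 1.2.1 (add ~~(r <-> t)):
            ~~(r <-> t): β-rule — branch into r, t  //  ~r, ~t.
              branch 1.2.1.1 (add r, t):
                ○ open, literals {r=1, t=1}.
              branch 1.2.1.2 (add ~r, ~t):
                ○ open, literals {r=0, t=0}.
          branch 1.2.2 (add (q <-> q)):
            (q <-> q): β-rule — branch into q, q  //  ~q, ~q.
              branch 1.2.2.1 (add q, q):
                ○ open, literals {q=1}.
              branch 1.2.2.2 (add ~q, ~q):
                ○ open, literals {q=0}.
  branch 2 (add ~(r <-> (p -> ((p & t) | s)))):
    ~(r <-> (p -> ((p & t) | s))): β-rule — branch into r, ~(p -> ((p & t) | s))  //  ~r, (p -> ((p & t) | s)).
      branch 2.1 (add r, ~(p -> ((p & t) | s))):
        ~(p -> ((p & t) | s)): α-rule — add p, ~((p & t) | s).
        ~((p & t) | s): α-rule — add ~(p & t), ~s.
        ~(p & t): β-rule — branch into ~p  //  ~t.
          branch 2.1.1 (add ~p):
            × closes — contains both p and ~p.
          branch 2.1.2 (add ~t):
            ○ open, literals {p=1, r=1, s=0, t=0}.
      branch 2.2 (add ~r, (p -> ((p & t) | s))):
        (p -> ((p & t) | s)): β-rule — branch into ~p  //  ((p & t) | s).
          branch 2.2.1 (add ~p):
            ○ open, literals {p=0, r=0}.
          branch 2.2.2 (add ((p & t) | s)):
            ((p & t) | s): β-rule — branch into (p & t)  //  s.
              branch 2.2.2.1 (add (p & t)):
                (p & t): α-rule — add p, t.
                ○ open, literals {p=1, r=0, t=1}.
              branch 2.2.2.2 (add s):
                ○ open, literals {r=0, s=1}.
1 branch closed, 9 open.
Each open branch fixes some atoms; the unmentioned ones are free. Counting distinct full assignments: branch {r=0} (p, q, s, t) contributes 16 new; branch {r=1, t=1} (p, q, s) contributes 8 new; branch {r=0, t=0} (p, q, s) contributes 0 new; branch {q=1} (p, r, s, t) contributes 4 new; branch {q=0} (p, r, s, t) contributes 4 new; branch {p=1, r=1, s=0, t=0} (q) contributes 0 new; branch {p=0, r=0} (q, s, t) contributes 0 new; branch {p=1, r=0, t=1} (q, s) contributes 0 new; branch {r=0, s=1} (p, q, t) contributes 0 new. Total: 32.

32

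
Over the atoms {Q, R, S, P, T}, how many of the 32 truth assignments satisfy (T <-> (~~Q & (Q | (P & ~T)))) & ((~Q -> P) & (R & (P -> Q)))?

Initial set: {((T <-> (~~Q & (Q | (P & ~T)))) & ((~Q -> P) & (R & (P -> Q))))}.
((T <-> (~~Q & (Q | (P & ~T)))) & ((~Q -> P) & (R & (P -> Q)))): α-rule — add (T <-> (~~Q & (Q | (P & ~T)))), ((~Q -> P) & (R & (P -> Q))).
((~Q -> P) & (R & (P -> Q))): α-rule — add (~Q -> P), (R & (P -> Q)).
(R & (P -> Q)): α-rule — add R, (P -> Q).
(T <-> (~~Q & (Q | (P & ~T)))): β-rule — branch into T, (~~Q & (Q | (P & ~T)))  //  ~T, ~(~~Q & (Q | (P & ~T))).
  branch 1 (add T, (~~Q & (Q | (P & ~T)))):
    (~~Q & (Q | (P & ~T))): α-rule — add ~~Q, (Q | (P & ~T)).
    ~~Q: drop double negation, giving Q.
    (~Q -> P): β-rule — branch into ~~Q  //  P.
      branch 1.1 (add ~~Q):
        (P -> Q): β-rule — branch into ~P  //  Q.
          branch 1.1.1 (add ~P):
            (Q | (P & ~T)): β-rule — branch into Q  //  (P & ~T).
              branch 1.1.1.1 (add Q):
                ○ open, literals {P=0, Q=1, R=1, T=1}.
              branch 1.1.1.2 (add (P & ~T)):
                (P & ~T): α-rule — add P, ~T.
                × closes — contains both P and ~P.
          branch 1.1.2 (add Q):
            (Q | (P & ~T)): β-rule — branch into Q  //  (P & ~T).
              branch 1.1.2.1 (add Q):
                ○ open, literals {Q=1, R=1, T=1}.
              branch 1.1.2.2 (add (P & ~T)):
                (P & ~T): α-rule — add P, ~T.
                × closes — contains both T and ~T.
      branch 1.2 (add P):
        (P -> Q): β-rule — branch into ~P  //  Q.
          branch 1.2.1 (add ~P):
            × closes — contains both P and ~P.
          branch 1.2.2 (add Q):
            (Q | (P & ~T)): β-rule — branch into Q  //  (P & ~T).
              branch 1.2.2.1 (add Q):
                ○ open, literals {P=1, Q=1, R=1, T=1}.
              branch 1.2.2.2 (add (P & ~T)):
                (P & ~T): α-rule — add P, ~T.
                × closes — contains both T and ~T.
  branch 2 (add ~T, ~(~~Q & (Q | (P & ~T)))):
    (~Q -> P): β-rule — branch into ~~Q  //  P.
      branch 2.1 (add ~~Q):
        (P -> Q): β-rule — branch into ~P  //  Q.
          branch 2.1.1 (add ~P):
            ~(~~Q & (Q | (P & ~T))): β-rule — branch into ~~~Q  //  ~(Q | (P & ~T)).
              branch 2.1.1.1 (add ~~~Q):
                ~~~Q: drop double negation, giving ~Q.
                × closes — contains both Q and ~Q.
              branch 2.1.1.2 (add ~(Q | (P & ~T))):
                ~(Q | (P & ~T)): α-rule — add ~Q, ~(P & ~T).
                × closes — contains both Q and ~Q.
          branch 2.1.2 (add Q):
            ~(~~Q & (Q | (P & ~T))): β-rule — branch into ~~~Q  //  ~(Q | (P & ~T)).
              branch 2.1.2.1 (add ~~~Q):
                ~~~Q: drop double negation, giving ~Q.
                × closes — contains both Q and ~Q.
              branch 2.1.2.2 (add ~(Q | (P & ~T))):
                ~(Q | (P & ~T)): α-rule — add ~Q, ~(P & ~T).
                × closes — contains both Q and ~Q.
      branch 2.2 (add P):
        (P -> Q): β-rule — branch into ~P  //  Q.
          branch 2.2.1 (add ~P):
            × closes — contains both P and ~P.
          branch 2.2.2 (add Q):
            ~(~~Q & (Q | (P & ~T))): β-rule — branch into ~~~Q  //  ~(Q | (P & ~T)).
              branch 2.2.2.1 (add ~~~Q):
                ~~~Q: drop double negation, giving ~Q.
                × closes — contains both Q and ~Q.
              branch 2.2.2.2 (add ~(Q | (P & ~T))):
                ~(Q | (P & ~T)): α-rule — add ~Q, ~(P & ~T).
                × closes — contains both Q and ~Q.
11 branches closed, 3 open.
Each open branch fixes some atoms; the unmentioned ones are free. Counting distinct full assignments: branch {P=0, Q=1, R=1, T=1} (S) contributes 2 new; branch {Q=1, R=1, T=1} (S, P) contributes 2 new; branch {P=1, Q=1, R=1, T=1} (S) contributes 0 new. Total: 4.

4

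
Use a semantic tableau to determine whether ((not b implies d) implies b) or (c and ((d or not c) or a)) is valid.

Assume the negation and expand:
Initial set: {not (((not b implies d) implies b) or (c and ((d or not c) or a)))}.
not (((not b implies d) implies b) or (c and ((d or not c) or a))): α-rule — add not ((not b implies d) implies b), not (c and ((d or not c) or a)).
not ((not b implies d) implies b): α-rule — add (not b implies d), not b.
not (c and ((d or not c) or a)): β-rule — branch into not c  //  not ((d or not c) or a).
  branch 1 (add not c):
    (not b implies d): β-rule — branch into not not b  //  d.
      branch 1.1 (add not not b):
        × closes — contains both b and not b.
      branch 1.2 (add d):
        ○ open, literals {b=F, c=F, d=T}.
  branch 2 (add not ((d or not c) or a)):
    not ((d or not c) or a): α-rule — add not (d or not c), not a.
    not (d or not c): α-rule — add not d, not not c.
    (not b implies d): β-rule — branch into not not b  //  d.
      branch 2.1 (add not not b):
        × closes — contains both b and not b.
      branch 2.2 (add d):
        × closes — contains both d and not d.
3 branches closed, 1 open.
An open branch gives a countermodel: b=F, c=F, d=T (unmentioned atoms arbitrary); under it the original formula is false.

Not valid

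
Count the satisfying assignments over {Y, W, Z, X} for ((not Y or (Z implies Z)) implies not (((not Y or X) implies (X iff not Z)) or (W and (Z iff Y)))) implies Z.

15

Initial set: {(((not Y or (Z implies Z)) implies not (((not Y or X) implies (X iff not Z)) or (W and (Z iff Y)))) implies Z)}.
(((not Y or (Z implies Z)) implies not (((not Y or X) implies (X iff not Z)) or (W and (Z iff Y)))) implies Z): β-rule — branch into not ((not Y or (Z implies Z)) implies not (((not Y or X) implies (X iff not Z)) or (W and (Z iff Y))))  //  Z.
  branch 1 (add not ((not Y or (Z implies Z)) implies not (((not Y or X) implies (X iff not Z)) or (W and (Z iff Y))))):
    not ((not Y or (Z implies Z)) implies not (((not Y or X) implies (X iff not Z)) or (W and (Z iff Y)))): α-rule — add (not Y or (Z implies Z)), not not (((not Y or X) implies (X iff not Z)) or (W and (Z iff Y))).
    (not Y or (Z implies Z)): β-rule — branch into not Y  //  (Z implies Z).
      branch 1.1 (add not Y):
        not not (((not Y or X) implies (X iff not Z)) or (W and (Z iff Y))): β-rule — branch into ((not Y or X) implies (X iff not Z))  //  (W and (Z iff Y)).
          branch 1.1.1 (add ((not Y or X) implies (X iff not Z))):
            ((not Y or X) implies (X iff not Z)): β-rule — branch into not (not Y or X)  //  (X iff not Z).
              branch 1.1.1.1 (add not (not Y or X)):
                not (not Y or X): α-rule — add not not Y, not X.
                × closes — contains both Y and not Y.
              branch 1.1.1.2 (add (X iff not Z)):
                (X iff not Z): β-rule — branch into X, not Z  //  not X, not not Z.
                  branch 1.1.1.2.1 (add X, not Z):
                    ○ open, literals {X=true, Y=false, Z=false}.
                  branch 1.1.1.2.2 (add not X, not not Z):
                    ○ open, literals {X=false, Y=false, Z=true}.
          branch 1.1.2 (add (W and (Z iff Y))):
            (W and (Z iff Y)): α-rule — add W, (Z iff Y).
            (Z iff Y): β-rule — branch into Z, Y  //  not Z, not Y.
              branch 1.1.2.1 (add Z, Y):
                × closes — contains both Y and not Y.
              branch 1.1.2.2 (add not Z, not Y):
                ○ open, literals {W=true, Y=false, Z=false}.
      branch 1.2 (add (Z implies Z)):
        not not (((not Y or X) implies (X iff not Z)) or (W and (Z iff Y))): β-rule — branch into ((not Y or X) implies (X iff not Z))  //  (W and (Z iff Y)).
          branch 1.2.1 (add ((not Y or X) implies (X iff not Z))):
            (Z implies Z): β-rule — branch into not Z  //  Z.
              branch 1.2.1.1 (add not Z):
                ((not Y or X) implies (X iff not Z)): β-rule — branch into not (not Y or X)  //  (X iff not Z).
                  branch 1.2.1.1.1 (add not (not Y or X)):
                    not (not Y or X): α-rule — add not not Y, not X.
                    ○ open, literals {X=false, Y=true, Z=false}.
                  branch 1.2.1.1.2 (add (X iff not Z)):
                    (X iff not Z): β-rule — branch into X, not Z  //  not X, not not Z.
                      branch 1.2.1.1.2.1 (add X, not Z):
                        ○ open, literals {X=true, Z=false}.
                      branch 1.2.1.1.2.2 (add not X, not not Z):
                        × closes — contains both Z and not Z.
              branch 1.2.1.2 (add Z):
                ((not Y or X) implies (X iff not Z)): β-rule — branch into not (not Y or X)  //  (X iff not Z).
                  branch 1.2.1.2.1 (add not (not Y or X)):
                    not (not Y or X): α-rule — add not not Y, not X.
                    ○ open, literals {X=false, Y=true, Z=true}.
                  branch 1.2.1.2.2 (add (X iff not Z)):
                    (X iff not Z): β-rule — branch into X, not Z  //  not X, not not Z.
                      branch 1.2.1.2.2.1 (add X, not Z):
                        × closes — contains both Z and not Z.
                      branch 1.2.1.2.2.2 (add not X, not not Z):
                        ○ open, literals {X=false, Z=true}.
          branch 1.2.2 (add (W and (Z iff Y))):
            (W and (Z iff Y)): α-rule — add W, (Z iff Y).
            (Z implies Z): β-rule — branch into not Z  //  Z.
              branch 1.2.2.1 (add not Z):
                (Z iff Y): β-rule — branch into Z, Y  //  not Z, not Y.
                  branch 1.2.2.1.1 (add Z, Y):
                    × closes — contains both Z and not Z.
                  branch 1.2.2.1.2 (add not Z, not Y):
                    ○ open, literals {W=true, Y=false, Z=false}.
              branch 1.2.2.2 (add Z):
                (Z iff Y): β-rule — branch into Z, Y  //  not Z, not Y.
                  branch 1.2.2.2.1 (add Z, Y):
                    ○ open, literals {W=true, Y=true, Z=true}.
                  branch 1.2.2.2.2 (add not Z, not Y):
                    × closes — contains both Z and not Z.
  branch 2 (add Z):
    ○ open, literals {Z=true}.
6 branches closed, 10 open.
Each open branch fixes some atoms; the unmentioned ones are free. Counting distinct full assignments: branch {X=true, Y=false, Z=false} (W) contributes 2 new; branch {X=false, Y=false, Z=true} (W) contributes 2 new; branch {W=true, Y=false, Z=false} (X) contributes 1 new; branch {X=false, Y=true, Z=false} (W) contributes 2 new; branch {X=true, Z=false} (Y, W) contributes 2 new; branch {X=false, Y=true, Z=true} (W) contributes 2 new; branch {X=false, Z=true} (Y, W) contributes 0 new; branch {W=true, Y=false, Z=false} (X) contributes 0 new; branch {W=true, Y=true, Z=true} (X) contributes 1 new; branch {Z=true} (Y, W, X) contributes 3 new. Total: 15.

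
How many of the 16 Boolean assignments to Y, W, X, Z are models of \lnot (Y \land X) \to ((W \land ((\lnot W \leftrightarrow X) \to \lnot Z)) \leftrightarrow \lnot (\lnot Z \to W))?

9

Initial set: {(\lnot (Y \land X) \to ((W \land ((\lnot W \leftrightarrow X) \to \lnot Z)) \leftrightarrow \lnot (\lnot Z \to W)))}.
(\lnot (Y \land X) \to ((W \land ((\lnot W \leftrightarrow X) \to \lnot Z)) \leftrightarrow \lnot (\lnot Z \to W))): β-rule — branch into \lnot \lnot (Y \land X)  //  ((W \land ((\lnot W \leftrightarrow X) \to \lnot Z)) \leftrightarrow \lnot (\lnot Z \to W)).
  branch 1 (add \lnot \lnot (Y \land X)):
    \lnot \lnot (Y \land X): α-rule — add Y, X.
    ○ open, literals {X=T, Y=T}.
  branch 2 (add ((W \land ((\lnot W \leftrightarrow X) \to \lnot Z)) \leftrightarrow \lnot (\lnot Z \to W))):
    ((W \land ((\lnot W \leftrightarrow X) \to \lnot Z)) \leftrightarrow \lnot (\lnot Z \to W)): β-rule — branch into (W \land ((\lnot W \leftrightarrow X) \to \lnot Z)), \lnot (\lnot Z \to W)  //  \lnot (W \land ((\lnot W \leftrightarrow X) \to \lnot Z)), \lnot \lnot (\lnot Z \to W).
      branch 2.1 (add (W \land ((\lnot W \leftrightarrow X) \to \lnot Z)), \lnot (\lnot Z \to W)):
        (W \land ((\lnot W \leftrightarrow X) \to \lnot Z)): α-rule — add W, ((\lnot W \leftrightarrow X) \to \lnot Z).
        \lnot (\lnot Z \to W): α-rule — add \lnot Z, \lnot W.
        × closes — contains both W and \lnot W.
      branch 2.2 (add \lnot (W \land ((\lnot W \leftrightarrow X) \to \lnot Z)), \lnot \lnot (\lnot Z \to W)):
        \lnot (W \land ((\lnot W \leftrightarrow X) \to \lnot Z)): β-rule — branch into \lnot W  //  \lnot ((\lnot W \leftrightarrow X) \to \lnot Z).
          branch 2.2.1 (add \lnot W):
            \lnot \lnot (\lnot Z \to W): β-rule — branch into \lnot \lnot Z  //  W.
              branch 2.2.1.1 (add \lnot \lnot Z):
                ○ open, literals {W=F, Z=T}.
              branch 2.2.1.2 (add W):
                × closes — contains both W and \lnot W.
          branch 2.2.2 (add \lnot ((\lnot W \leftrightarrow X) \to \lnot Z)):
            \lnot ((\lnot W \leftrightarrow X) \to \lnot Z): α-rule — add (\lnot W \leftrightarrow X), \lnot \lnot Z.
            \lnot \lnot (\lnot Z \to W): β-rule — branch into \lnot \lnot Z  //  W.
              branch 2.2.2.1 (add \lnot \lnot Z):
                (\lnot W \leftrightarrow X): β-rule — branch into \lnot W, X  //  \lnot \lnot W, \lnot X.
                  branch 2.2.2.1.1 (add \lnot W, X):
                    ○ open, literals {W=F, X=T, Z=T}.
                  branch 2.2.2.1.2 (add \lnot \lnot W, \lnot X):
                    ○ open, literals {W=T, X=F, Z=T}.
              branch 2.2.2.2 (add W):
                (\lnot W \leftrightarrow X): β-rule — branch into \lnot W, X  //  \lnot \lnot W, \lnot X.
                  branch 2.2.2.2.1 (add \lnot W, X):
                    × closes — contains both W and \lnot W.
                  branch 2.2.2.2.2 (add \lnot \lnot W, \lnot X):
                    ○ open, literals {W=T, X=F, Z=T}.
3 branches closed, 5 open.
Each open branch fixes some atoms; the unmentioned ones are free. Counting distinct full assignments: branch {X=T, Y=T} (W, Z) contributes 4 new; branch {W=F, Z=T} (Y, X) contributes 3 new; branch {W=F, X=T, Z=T} (Y) contributes 0 new; branch {W=T, X=F, Z=T} (Y) contributes 2 new; branch {W=T, X=F, Z=T} (Y) contributes 0 new. Total: 9.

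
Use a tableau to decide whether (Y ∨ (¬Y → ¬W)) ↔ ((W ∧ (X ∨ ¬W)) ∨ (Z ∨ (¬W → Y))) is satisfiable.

Satisfiable

Initial set: {((Y ∨ (¬Y → ¬W)) ↔ ((W ∧ (X ∨ ¬W)) ∨ (Z ∨ (¬W → Y))))}.
((Y ∨ (¬Y → ¬W)) ↔ ((W ∧ (X ∨ ¬W)) ∨ (Z ∨ (¬W → Y)))): β-rule — branch into (Y ∨ (¬Y → ¬W)), ((W ∧ (X ∨ ¬W)) ∨ (Z ∨ (¬W → Y)))  //  ¬(Y ∨ (¬Y → ¬W)), ¬((W ∧ (X ∨ ¬W)) ∨ (Z ∨ (¬W → Y))).
  branch 1 (add (Y ∨ (¬Y → ¬W)), ((W ∧ (X ∨ ¬W)) ∨ (Z ∨ (¬W → Y)))):
    (Y ∨ (¬Y → ¬W)): β-rule — branch into Y  //  (¬Y → ¬W).
      branch 1.1 (add Y):
        ((W ∧ (X ∨ ¬W)) ∨ (Z ∨ (¬W → Y))): β-rule — branch into (W ∧ (X ∨ ¬W))  //  (Z ∨ (¬W → Y)).
          branch 1.1.1 (add (W ∧ (X ∨ ¬W))):
            (W ∧ (X ∨ ¬W)): α-rule — add W, (X ∨ ¬W).
            (X ∨ ¬W): β-rule — branch into X  //  ¬W.
              branch 1.1.1.1 (add X):
                ○ open, literals {W=T, X=T, Y=T}.
              branch 1.1.1.2 (add ¬W):
                × closes — contains both W and ¬W.
          branch 1.1.2 (add (Z ∨ (¬W → Y))):
            (Z ∨ (¬W → Y)): β-rule — branch into Z  //  (¬W → Y).
              branch 1.1.2.1 (add Z):
                ○ open, literals {Y=T, Z=T}.
              branch 1.1.2.2 (add (¬W → Y)):
                (¬W → Y): β-rule — branch into ¬¬W  //  Y.
                  branch 1.1.2.2.1 (add ¬¬W):
                    ○ open, literals {W=T, Y=T}.
                  branch 1.1.2.2.2 (add Y):
                    ○ open, literals {Y=T}.
      branch 1.2 (add (¬Y → ¬W)):
        ((W ∧ (X ∨ ¬W)) ∨ (Z ∨ (¬W → Y))): β-rule — branch into (W ∧ (X ∨ ¬W))  //  (Z ∨ (¬W → Y)).
          branch 1.2.1 (add (W ∧ (X ∨ ¬W))):
            (W ∧ (X ∨ ¬W)): α-rule — add W, (X ∨ ¬W).
            (¬Y → ¬W): β-rule — branch into ¬¬Y  //  ¬W.
              branch 1.2.1.1 (add ¬¬Y):
                (X ∨ ¬W): β-rule — branch into X  //  ¬W.
                  branch 1.2.1.1.1 (add X):
                    ○ open, literals {W=T, X=T, Y=T}.
                  branch 1.2.1.1.2 (add ¬W):
                    × closes — contains both W and ¬W.
              branch 1.2.1.2 (add ¬W):
                × closes — contains both W and ¬W.
          branch 1.2.2 (add (Z ∨ (¬W → Y))):
            (¬Y → ¬W): β-rule — branch into ¬¬Y  //  ¬W.
              branch 1.2.2.1 (add ¬¬Y):
                (Z ∨ (¬W → Y)): β-rule — branch into Z  //  (¬W → Y).
                  branch 1.2.2.1.1 (add Z):
                    ○ open, literals {Y=T, Z=T}.
                  branch 1.2.2.1.2 (add (¬W → Y)):
                    (¬W → Y): β-rule — branch into ¬¬W  //  Y.
                      branch 1.2.2.1.2.1 (add ¬¬W):
                        ○ open, literals {W=T, Y=T}.
                      branch 1.2.2.1.2.2 (add Y):
                        ○ open, literals {Y=T}.
              branch 1.2.2.2 (add ¬W):
                (Z ∨ (¬W → Y)): β-rule — branch into Z  //  (¬W → Y).
                  branch 1.2.2.2.1 (add Z):
                    ○ open, literals {W=F, Z=T}.
                  branch 1.2.2.2.2 (add (¬W → Y)):
                    (¬W → Y): β-rule — branch into ¬¬W  //  Y.
                      branch 1.2.2.2.2.1 (add ¬¬W):
                        × closes — contains both W and ¬W.
                      branch 1.2.2.2.2.2 (add Y):
                        ○ open, literals {W=F, Y=T}.
  branch 2 (add ¬(Y ∨ (¬Y → ¬W)), ¬((W ∧ (X ∨ ¬W)) ∨ (Z ∨ (¬W → Y)))):
    ¬(Y ∨ (¬Y → ¬W)): α-rule — add ¬Y, ¬(¬Y → ¬W).
    ¬((W ∧ (X ∨ ¬W)) ∨ (Z ∨ (¬W → Y))): α-rule — add ¬(W ∧ (X ∨ ¬W)), ¬(Z ∨ (¬W → Y)).
    ¬(¬Y → ¬W): α-rule — add ¬Y, ¬¬W.
    ¬(Z ∨ (¬W → Y)): α-rule — add ¬Z, ¬(¬W → Y).
    ¬(¬W → Y): α-rule — add ¬W, ¬Y.
    × closes — contains both W and ¬W.
5 branches closed, 10 open.
An open branch gives a satisfying assignment: W=T, X=T, Y=T.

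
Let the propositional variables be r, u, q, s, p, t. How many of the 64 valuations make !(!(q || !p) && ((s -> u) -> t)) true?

Initial set: {!(!(q || !p) && ((s -> u) -> t))}.
!(!(q || !p) && ((s -> u) -> t)): β-rule — branch into !!(q || !p)  //  !((s -> u) -> t).
  branch 1 (add !!(q || !p)):
    !!(q || !p): β-rule — branch into q  //  !p.
      branch 1.1 (add q):
        ○ open, literals {q=true}.
      branch 1.2 (add !p):
        ○ open, literals {p=false}.
  branch 2 (add !((s -> u) -> t)):
    !((s -> u) -> t): α-rule — add (s -> u), !t.
    (s -> u): β-rule — branch into !s  //  u.
      branch 2.1 (add !s):
        ○ open, literals {s=false, t=false}.
      branch 2.2 (add u):
        ○ open, literals {t=false, u=true}.
0 branches closed, 4 open.
Each open branch fixes some atoms; the unmentioned ones are free. Counting distinct full assignments: branch {q=true} (r, u, s, p, t) contributes 32 new; branch {p=false} (r, u, q, s, t) contributes 16 new; branch {s=false, t=false} (r, u, q, p) contributes 4 new; branch {t=false, u=true} (r, q, s, p) contributes 2 new. Total: 54.

54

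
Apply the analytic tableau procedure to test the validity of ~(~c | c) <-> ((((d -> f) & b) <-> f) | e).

Not valid

Assume the negation and expand:
Initial set: {~(~(~c | c) <-> ((((d -> f) & b) <-> f) | e))}.
~(~(~c | c) <-> ((((d -> f) & b) <-> f) | e)): β-rule — branch into ~(~c | c), ~((((d -> f) & b) <-> f) | e)  //  ~~(~c | c), ((((d -> f) & b) <-> f) | e).
  branch 1 (add ~(~c | c), ~((((d -> f) & b) <-> f) | e)):
    ~(~c | c): α-rule — add ~~c, ~c.
    × closes — contains both c and ~c.
  branch 2 (add ~~(~c | c), ((((d -> f) & b) <-> f) | e)):
    ~~(~c | c): β-rule — branch into ~c  //  c.
      branch 2.1 (add ~c):
        ((((d -> f) & b) <-> f) | e): β-rule — branch into (((d -> f) & b) <-> f)  //  e.
          branch 2.1.1 (add (((d -> f) & b) <-> f)):
            (((d -> f) & b) <-> f): β-rule — branch into ((d -> f) & b), f  //  ~((d -> f) & b), ~f.
              branch 2.1.1.1 (add ((d -> f) & b), f):
                ((d -> f) & b): α-rule — add (d -> f), b.
                (d -> f): β-rule — branch into ~d  //  f.
                  branch 2.1.1.1.1 (add ~d):
                    ○ open, literals {b=T, c=F, d=F, f=T}.
                  branch 2.1.1.1.2 (add f):
                    ○ open, literals {b=T, c=F, f=T}.
              branch 2.1.1.2 (add ~((d -> f) & b), ~f):
                ~((d -> f) & b): β-rule — branch into ~(d -> f)  //  ~b.
                  branch 2.1.1.2.1 (add ~(d -> f)):
                    ~(d -> f): α-rule — add d, ~f.
                    ○ open, literals {c=F, d=T, f=F}.
                  branch 2.1.1.2.2 (add ~b):
                    ○ open, literals {b=F, c=F, f=F}.
          branch 2.1.2 (add e):
            ○ open, literals {c=F, e=T}.
      branch 2.2 (add c):
        ((((d -> f) & b) <-> f) | e): β-rule — branch into (((d -> f) & b) <-> f)  //  e.
          branch 2.2.1 (add (((d -> f) & b) <-> f)):
            (((d -> f) & b) <-> f): β-rule — branch into ((d -> f) & b), f  //  ~((d -> f) & b), ~f.
              branch 2.2.1.1 (add ((d -> f) & b), f):
                ((d -> f) & b): α-rule — add (d -> f), b.
                (d -> f): β-rule — branch into ~d  //  f.
                  branch 2.2.1.1.1 (add ~d):
                    ○ open, literals {b=T, c=T, d=F, f=T}.
                  branch 2.2.1.1.2 (add f):
                    ○ open, literals {b=T, c=T, f=T}.
              branch 2.2.1.2 (add ~((d -> f) & b), ~f):
                ~((d -> f) & b): β-rule — branch into ~(d -> f)  //  ~b.
                  branch 2.2.1.2.1 (add ~(d -> f)):
                    ~(d -> f): α-rule — add d, ~f.
                    ○ open, literals {c=T, d=T, f=F}.
                  branch 2.2.1.2.2 (add ~b):
                    ○ open, literals {b=F, c=T, f=F}.
          branch 2.2.2 (add e):
            ○ open, literals {c=T, e=T}.
1 branch closed, 10 open.
An open branch gives a countermodel: b=T, c=F, d=F, f=T (unmentioned atoms arbitrary); under it the original formula is false.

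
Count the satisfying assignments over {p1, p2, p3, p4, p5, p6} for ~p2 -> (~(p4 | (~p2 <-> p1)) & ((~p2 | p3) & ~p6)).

36

Initial set: {(~p2 -> (~(p4 | (~p2 <-> p1)) & ((~p2 | p3) & ~p6)))}.
(~p2 -> (~(p4 | (~p2 <-> p1)) & ((~p2 | p3) & ~p6))): β-rule — branch into ~~p2  //  (~(p4 | (~p2 <-> p1)) & ((~p2 | p3) & ~p6)).
  branch 1 (add ~~p2):
    ○ open, literals {p2=T}.
  branch 2 (add (~(p4 | (~p2 <-> p1)) & ((~p2 | p3) & ~p6))):
    (~(p4 | (~p2 <-> p1)) & ((~p2 | p3) & ~p6)): α-rule — add ~(p4 | (~p2 <-> p1)), ((~p2 | p3) & ~p6).
    ~(p4 | (~p2 <-> p1)): α-rule — add ~p4, ~(~p2 <-> p1).
    ((~p2 | p3) & ~p6): α-rule — add (~p2 | p3), ~p6.
    ~(~p2 <-> p1): β-rule — branch into ~p2, ~p1  //  ~~p2, p1.
      branch 2.1 (add ~p2, ~p1):
        (~p2 | p3): β-rule — branch into ~p2  //  p3.
          branch 2.1.1 (add ~p2):
            ○ open, literals {p1=F, p2=F, p4=F, p6=F}.
          branch 2.1.2 (add p3):
            ○ open, literals {p1=F, p2=F, p3=T, p4=F, p6=F}.
      branch 2.2 (add ~~p2, p1):
        (~p2 | p3): β-rule — branch into ~p2  //  p3.
          branch 2.2.1 (add ~p2):
            × closes — contains both p2 and ~p2.
          branch 2.2.2 (add p3):
            ○ open, literals {p1=T, p2=T, p3=T, p4=F, p6=F}.
1 branch closed, 4 open.
Each open branch fixes some atoms; the unmentioned ones are free. Counting distinct full assignments: branch {p2=T} (p1, p3, p4, p5, p6) contributes 32 new; branch {p1=F, p2=F, p4=F, p6=F} (p3, p5) contributes 4 new; branch {p1=F, p2=F, p3=T, p4=F, p6=F} (p5) contributes 0 new; branch {p1=T, p2=T, p3=T, p4=F, p6=F} (p5) contributes 0 new. Total: 36.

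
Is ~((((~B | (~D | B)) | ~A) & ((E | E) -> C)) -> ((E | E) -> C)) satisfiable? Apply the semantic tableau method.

Initial set: {T ~((((~B | (~D | B)) | ~A) & ((E | E) -> C)) -> ((E | E) -> C))}.
T ~((((~B | (~D | B)) | ~A) & ((E | E) -> C)) -> ((E | E) -> C)): α-rule — add T (((~B | (~D | B)) | ~A) & ((E | E) -> C)), F ((E | E) -> C).
T (((~B | (~D | B)) | ~A) & ((E | E) -> C)): α-rule — add T ((~B | (~D | B)) | ~A), T ((E | E) -> C).
F ((E | E) -> C): α-rule — add T (E | E), F C.
T ((~B | (~D | B)) | ~A): β-rule — branch into T (~B | (~D | B))  //  T ~A.
  branch 1 (add T (~B | (~D | B))):
    T ((E | E) -> C): β-rule — branch into F (E | E)  //  T C.
      branch 1.1 (add F (E | E)):
        F (E | E): α-rule — add F E, F E.
        T (E | E): β-rule — branch into T E  //  T E.
          branch 1.1.1 (add T E):
            × closes — contains both E and ~E.
          branch 1.1.2 (add T E):
            × closes — contains both E and ~E.
      branch 1.2 (add T C):
        × closes — contains both C and ~C.
  branch 2 (add T ~A):
    T ((E | E) -> C): β-rule — branch into F (E | E)  //  T C.
      branch 2.1 (add F (E | E)):
        F (E | E): α-rule — add F E, F E.
        T (E | E): β-rule — branch into T E  //  T E.
          branch 2.1.1 (add T E):
            × closes — contains both E and ~E.
          branch 2.1.2 (add T E):
            × closes — contains both E and ~E.
      branch 2.2 (add T C):
        × closes — contains both C and ~C.
All 6 branches close.
Every branch closed; the formula is unsatisfiable.

Unsatisfiable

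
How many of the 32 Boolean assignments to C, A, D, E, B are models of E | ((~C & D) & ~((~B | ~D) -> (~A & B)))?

18

Initial set: {T (E | ((~C & D) & ~((~B | ~D) -> (~A & B))))}.
T (E | ((~C & D) & ~((~B | ~D) -> (~A & B)))): β-rule — branch into T E  //  T ((~C & D) & ~((~B | ~D) -> (~A & B))).
  branch 1 (add T E):
    ○ open, literals {E=true}.
  branch 2 (add T ((~C & D) & ~((~B | ~D) -> (~A & B)))):
    T ((~C & D) & ~((~B | ~D) -> (~A & B))): α-rule — add T (~C & D), T ~((~B | ~D) -> (~A & B)).
    T (~C & D): α-rule — add T ~C, T D.
    T ~((~B | ~D) -> (~A & B)): α-rule — add T (~B | ~D), F (~A & B).
    T (~B | ~D): β-rule — branch into T ~B  //  T ~D.
      branch 2.1 (add T ~B):
        F (~A & B): β-rule — branch into F ~A  //  F B.
          branch 2.1.1 (add F ~A):
            ○ open, literals {A=true, B=false, C=false, D=true}.
          branch 2.1.2 (add F B):
            ○ open, literals {B=false, C=false, D=true}.
      branch 2.2 (add T ~D):
        × closes — contains both D and ~D.
1 branch closed, 3 open.
Each open branch fixes some atoms; the unmentioned ones are free. Counting distinct full assignments: branch {E=true} (C, A, D, B) contributes 16 new; branch {A=true, B=false, C=false, D=true} (E) contributes 1 new; branch {B=false, C=false, D=true} (A, E) contributes 1 new. Total: 18.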